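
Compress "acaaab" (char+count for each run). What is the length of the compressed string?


Input: acaaab
Runs:
  'a' x 1 => "a1"
  'c' x 1 => "c1"
  'a' x 3 => "a3"
  'b' x 1 => "b1"
Compressed: "a1c1a3b1"
Compressed length: 8

8


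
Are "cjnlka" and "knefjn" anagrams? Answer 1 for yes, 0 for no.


Strings: "cjnlka", "knefjn"
Sorted first:  acjkln
Sorted second: efjknn
Differ at position 0: 'a' vs 'e' => not anagrams

0


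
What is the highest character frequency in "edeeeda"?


Input: edeeeda
Character counts:
  'a': 1
  'd': 2
  'e': 4
Maximum frequency: 4

4


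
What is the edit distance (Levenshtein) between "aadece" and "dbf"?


Computing edit distance: "aadece" -> "dbf"
DP table:
           d    b    f
      0    1    2    3
  a   1    1    2    3
  a   2    2    2    3
  d   3    2    3    3
  e   4    3    3    4
  c   5    4    4    4
  e   6    5    5    5
Edit distance = dp[6][3] = 5

5


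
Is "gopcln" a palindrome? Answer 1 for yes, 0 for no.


Input: gopcln
Reversed: nlcpog
  Compare pos 0 ('g') with pos 5 ('n'): MISMATCH
  Compare pos 1 ('o') with pos 4 ('l'): MISMATCH
  Compare pos 2 ('p') with pos 3 ('c'): MISMATCH
Result: not a palindrome

0


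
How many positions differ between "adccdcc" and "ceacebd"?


Comparing "adccdcc" and "ceacebd" position by position:
  Position 0: 'a' vs 'c' => DIFFER
  Position 1: 'd' vs 'e' => DIFFER
  Position 2: 'c' vs 'a' => DIFFER
  Position 3: 'c' vs 'c' => same
  Position 4: 'd' vs 'e' => DIFFER
  Position 5: 'c' vs 'b' => DIFFER
  Position 6: 'c' vs 'd' => DIFFER
Positions that differ: 6

6


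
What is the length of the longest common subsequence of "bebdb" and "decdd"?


LCS of "bebdb" and "decdd"
DP table:
           d    e    c    d    d
      0    0    0    0    0    0
  b   0    0    0    0    0    0
  e   0    0    1    1    1    1
  b   0    0    1    1    1    1
  d   0    1    1    1    2    2
  b   0    1    1    1    2    2
LCS length = dp[5][5] = 2

2


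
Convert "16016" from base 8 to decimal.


Input: "16016" in base 8
Positional expansion:
  Digit '1' (value 1) x 8^4 = 4096
  Digit '6' (value 6) x 8^3 = 3072
  Digit '0' (value 0) x 8^2 = 0
  Digit '1' (value 1) x 8^1 = 8
  Digit '6' (value 6) x 8^0 = 6
Sum = 7182

7182


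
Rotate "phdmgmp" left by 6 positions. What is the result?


Input: "phdmgmp", rotate left by 6
First 6 characters: "phdmgm"
Remaining characters: "p"
Concatenate remaining + first: "p" + "phdmgm" = "pphdmgm"

pphdmgm


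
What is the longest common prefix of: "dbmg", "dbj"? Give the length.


Words: dbmg, dbj
  Position 0: all 'd' => match
  Position 1: all 'b' => match
  Position 2: ('m', 'j') => mismatch, stop
LCP = "db" (length 2)

2


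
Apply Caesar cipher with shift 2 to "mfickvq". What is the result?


Caesar cipher: shift "mfickvq" by 2
  'm' (pos 12) + 2 = pos 14 = 'o'
  'f' (pos 5) + 2 = pos 7 = 'h'
  'i' (pos 8) + 2 = pos 10 = 'k'
  'c' (pos 2) + 2 = pos 4 = 'e'
  'k' (pos 10) + 2 = pos 12 = 'm'
  'v' (pos 21) + 2 = pos 23 = 'x'
  'q' (pos 16) + 2 = pos 18 = 's'
Result: ohkemxs

ohkemxs


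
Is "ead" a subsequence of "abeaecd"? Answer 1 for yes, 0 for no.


Check if "ead" is a subsequence of "abeaecd"
Greedy scan:
  Position 0 ('a'): no match needed
  Position 1 ('b'): no match needed
  Position 2 ('e'): matches sub[0] = 'e'
  Position 3 ('a'): matches sub[1] = 'a'
  Position 4 ('e'): no match needed
  Position 5 ('c'): no match needed
  Position 6 ('d'): matches sub[2] = 'd'
All 3 characters matched => is a subsequence

1


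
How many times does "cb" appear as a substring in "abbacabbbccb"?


Searching for "cb" in "abbacabbbccb"
Scanning each position:
  Position 0: "ab" => no
  Position 1: "bb" => no
  Position 2: "ba" => no
  Position 3: "ac" => no
  Position 4: "ca" => no
  Position 5: "ab" => no
  Position 6: "bb" => no
  Position 7: "bb" => no
  Position 8: "bc" => no
  Position 9: "cc" => no
  Position 10: "cb" => MATCH
Total occurrences: 1

1


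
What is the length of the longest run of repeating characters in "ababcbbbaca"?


Input: "ababcbbbaca"
Scanning for longest run:
  Position 1 ('b'): new char, reset run to 1
  Position 2 ('a'): new char, reset run to 1
  Position 3 ('b'): new char, reset run to 1
  Position 4 ('c'): new char, reset run to 1
  Position 5 ('b'): new char, reset run to 1
  Position 6 ('b'): continues run of 'b', length=2
  Position 7 ('b'): continues run of 'b', length=3
  Position 8 ('a'): new char, reset run to 1
  Position 9 ('c'): new char, reset run to 1
  Position 10 ('a'): new char, reset run to 1
Longest run: 'b' with length 3

3


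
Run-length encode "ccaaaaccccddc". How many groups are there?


Input: ccaaaaccccddc
Scanning for consecutive runs:
  Group 1: 'c' x 2 (positions 0-1)
  Group 2: 'a' x 4 (positions 2-5)
  Group 3: 'c' x 4 (positions 6-9)
  Group 4: 'd' x 2 (positions 10-11)
  Group 5: 'c' x 1 (positions 12-12)
Total groups: 5

5


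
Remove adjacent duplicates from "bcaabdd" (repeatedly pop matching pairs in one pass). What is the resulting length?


Input: bcaabdd
Stack-based adjacent duplicate removal:
  Read 'b': push. Stack: b
  Read 'c': push. Stack: bc
  Read 'a': push. Stack: bca
  Read 'a': matches stack top 'a' => pop. Stack: bc
  Read 'b': push. Stack: bcb
  Read 'd': push. Stack: bcbd
  Read 'd': matches stack top 'd' => pop. Stack: bcb
Final stack: "bcb" (length 3)

3


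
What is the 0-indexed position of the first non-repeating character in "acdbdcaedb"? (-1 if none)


Input: acdbdcaedb
Character frequencies:
  'a': 2
  'b': 2
  'c': 2
  'd': 3
  'e': 1
Scanning left to right for freq == 1:
  Position 0 ('a'): freq=2, skip
  Position 1 ('c'): freq=2, skip
  Position 2 ('d'): freq=3, skip
  Position 3 ('b'): freq=2, skip
  Position 4 ('d'): freq=3, skip
  Position 5 ('c'): freq=2, skip
  Position 6 ('a'): freq=2, skip
  Position 7 ('e'): unique! => answer = 7

7


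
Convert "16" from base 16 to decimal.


Input: "16" in base 16
Positional expansion:
  Digit '1' (value 1) x 16^1 = 16
  Digit '6' (value 6) x 16^0 = 6
Sum = 22

22


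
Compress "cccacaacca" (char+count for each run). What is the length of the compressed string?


Input: cccacaacca
Runs:
  'c' x 3 => "c3"
  'a' x 1 => "a1"
  'c' x 1 => "c1"
  'a' x 2 => "a2"
  'c' x 2 => "c2"
  'a' x 1 => "a1"
Compressed: "c3a1c1a2c2a1"
Compressed length: 12

12


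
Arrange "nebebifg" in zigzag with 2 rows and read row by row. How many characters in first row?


Zigzag "nebebifg" into 2 rows:
Placing characters:
  'n' => row 0
  'e' => row 1
  'b' => row 0
  'e' => row 1
  'b' => row 0
  'i' => row 1
  'f' => row 0
  'g' => row 1
Rows:
  Row 0: "nbbf"
  Row 1: "eeig"
First row length: 4

4


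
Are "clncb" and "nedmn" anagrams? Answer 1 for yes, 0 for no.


Strings: "clncb", "nedmn"
Sorted first:  bccln
Sorted second: demnn
Differ at position 0: 'b' vs 'd' => not anagrams

0


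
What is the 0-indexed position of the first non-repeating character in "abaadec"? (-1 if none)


Input: abaadec
Character frequencies:
  'a': 3
  'b': 1
  'c': 1
  'd': 1
  'e': 1
Scanning left to right for freq == 1:
  Position 0 ('a'): freq=3, skip
  Position 1 ('b'): unique! => answer = 1

1


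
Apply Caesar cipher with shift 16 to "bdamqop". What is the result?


Caesar cipher: shift "bdamqop" by 16
  'b' (pos 1) + 16 = pos 17 = 'r'
  'd' (pos 3) + 16 = pos 19 = 't'
  'a' (pos 0) + 16 = pos 16 = 'q'
  'm' (pos 12) + 16 = pos 2 = 'c'
  'q' (pos 16) + 16 = pos 6 = 'g'
  'o' (pos 14) + 16 = pos 4 = 'e'
  'p' (pos 15) + 16 = pos 5 = 'f'
Result: rtqcgef

rtqcgef


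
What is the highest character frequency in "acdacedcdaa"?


Input: acdacedcdaa
Character counts:
  'a': 4
  'c': 3
  'd': 3
  'e': 1
Maximum frequency: 4

4


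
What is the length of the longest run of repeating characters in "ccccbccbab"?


Input: "ccccbccbab"
Scanning for longest run:
  Position 1 ('c'): continues run of 'c', length=2
  Position 2 ('c'): continues run of 'c', length=3
  Position 3 ('c'): continues run of 'c', length=4
  Position 4 ('b'): new char, reset run to 1
  Position 5 ('c'): new char, reset run to 1
  Position 6 ('c'): continues run of 'c', length=2
  Position 7 ('b'): new char, reset run to 1
  Position 8 ('a'): new char, reset run to 1
  Position 9 ('b'): new char, reset run to 1
Longest run: 'c' with length 4

4


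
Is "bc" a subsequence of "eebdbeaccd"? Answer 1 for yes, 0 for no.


Check if "bc" is a subsequence of "eebdbeaccd"
Greedy scan:
  Position 0 ('e'): no match needed
  Position 1 ('e'): no match needed
  Position 2 ('b'): matches sub[0] = 'b'
  Position 3 ('d'): no match needed
  Position 4 ('b'): no match needed
  Position 5 ('e'): no match needed
  Position 6 ('a'): no match needed
  Position 7 ('c'): matches sub[1] = 'c'
  Position 8 ('c'): no match needed
  Position 9 ('d'): no match needed
All 2 characters matched => is a subsequence

1


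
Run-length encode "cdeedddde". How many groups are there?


Input: cdeedddde
Scanning for consecutive runs:
  Group 1: 'c' x 1 (positions 0-0)
  Group 2: 'd' x 1 (positions 1-1)
  Group 3: 'e' x 2 (positions 2-3)
  Group 4: 'd' x 4 (positions 4-7)
  Group 5: 'e' x 1 (positions 8-8)
Total groups: 5

5


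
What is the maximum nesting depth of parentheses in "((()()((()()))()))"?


Input: "((()()((()()))()))"
Tracking depth:
  Position 0 '(': depth becomes 1
  Position 1 '(': depth becomes 2
  Position 2 '(': depth becomes 3
  Position 3 ')': depth becomes 2
  Position 4 '(': depth becomes 3
  Position 5 ')': depth becomes 2
  Position 6 '(': depth becomes 3
  Position 7 '(': depth becomes 4
  Position 8 '(': depth becomes 5
  Position 9 ')': depth becomes 4
  Position 10 '(': depth becomes 5
  Position 11 ')': depth becomes 4
  Position 12 ')': depth becomes 3
  Position 13 ')': depth becomes 2
  Position 14 '(': depth becomes 3
  Position 15 ')': depth becomes 2
  Position 16 ')': depth becomes 1
  Position 17 ')': depth becomes 0
Maximum depth reached: 5

5


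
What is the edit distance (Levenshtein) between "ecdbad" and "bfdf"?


Computing edit distance: "ecdbad" -> "bfdf"
DP table:
           b    f    d    f
      0    1    2    3    4
  e   1    1    2    3    4
  c   2    2    2    3    4
  d   3    3    3    2    3
  b   4    3    4    3    3
  a   5    4    4    4    4
  d   6    5    5    4    5
Edit distance = dp[6][4] = 5

5


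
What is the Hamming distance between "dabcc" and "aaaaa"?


Comparing "dabcc" and "aaaaa" position by position:
  Position 0: 'd' vs 'a' => differ
  Position 1: 'a' vs 'a' => same
  Position 2: 'b' vs 'a' => differ
  Position 3: 'c' vs 'a' => differ
  Position 4: 'c' vs 'a' => differ
Total differences (Hamming distance): 4

4


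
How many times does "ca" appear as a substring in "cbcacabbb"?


Searching for "ca" in "cbcacabbb"
Scanning each position:
  Position 0: "cb" => no
  Position 1: "bc" => no
  Position 2: "ca" => MATCH
  Position 3: "ac" => no
  Position 4: "ca" => MATCH
  Position 5: "ab" => no
  Position 6: "bb" => no
  Position 7: "bb" => no
Total occurrences: 2

2


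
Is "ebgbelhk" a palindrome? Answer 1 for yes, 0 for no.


Input: ebgbelhk
Reversed: khlebgbe
  Compare pos 0 ('e') with pos 7 ('k'): MISMATCH
  Compare pos 1 ('b') with pos 6 ('h'): MISMATCH
  Compare pos 2 ('g') with pos 5 ('l'): MISMATCH
  Compare pos 3 ('b') with pos 4 ('e'): MISMATCH
Result: not a palindrome

0


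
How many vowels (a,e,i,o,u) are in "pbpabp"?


Input: pbpabp
Checking each character:
  'p' at position 0: consonant
  'b' at position 1: consonant
  'p' at position 2: consonant
  'a' at position 3: vowel (running total: 1)
  'b' at position 4: consonant
  'p' at position 5: consonant
Total vowels: 1

1


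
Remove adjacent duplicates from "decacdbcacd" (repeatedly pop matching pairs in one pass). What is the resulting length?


Input: decacdbcacd
Stack-based adjacent duplicate removal:
  Read 'd': push. Stack: d
  Read 'e': push. Stack: de
  Read 'c': push. Stack: dec
  Read 'a': push. Stack: deca
  Read 'c': push. Stack: decac
  Read 'd': push. Stack: decacd
  Read 'b': push. Stack: decacdb
  Read 'c': push. Stack: decacdbc
  Read 'a': push. Stack: decacdbca
  Read 'c': push. Stack: decacdbcac
  Read 'd': push. Stack: decacdbcacd
Final stack: "decacdbcacd" (length 11)

11


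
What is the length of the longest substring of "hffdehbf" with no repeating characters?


Input: "hffdehbf"
Sliding window (track last position of each char):
  Position 0 ('h'): window [0,0] length 1 -- new best
  Position 1 ('f'): window [0,1] length 2 -- new best
  Position 2 ('f'): repeat (last at 1), move window start to 2
  Position 2 ('f'): window [2,2] length 1
  Position 3 ('d'): window [2,3] length 2
  Position 4 ('e'): window [2,4] length 3 -- new best
  Position 5 ('h'): window [2,5] length 4 -- new best
  Position 6 ('b'): window [2,6] length 5 -- new best
  Position 7 ('f'): repeat (last at 2), move window start to 3
  Position 7 ('f'): window [3,7] length 5
Longest substring with no repeats: "fdehb" with length 5

5


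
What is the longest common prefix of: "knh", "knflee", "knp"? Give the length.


Words: knh, knflee, knp
  Position 0: all 'k' => match
  Position 1: all 'n' => match
  Position 2: ('h', 'f', 'p') => mismatch, stop
LCP = "kn" (length 2)

2


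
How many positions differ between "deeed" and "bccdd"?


Comparing "deeed" and "bccdd" position by position:
  Position 0: 'd' vs 'b' => DIFFER
  Position 1: 'e' vs 'c' => DIFFER
  Position 2: 'e' vs 'c' => DIFFER
  Position 3: 'e' vs 'd' => DIFFER
  Position 4: 'd' vs 'd' => same
Positions that differ: 4

4


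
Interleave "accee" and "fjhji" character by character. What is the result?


Interleaving "accee" and "fjhji":
  Position 0: 'a' from first, 'f' from second => "af"
  Position 1: 'c' from first, 'j' from second => "cj"
  Position 2: 'c' from first, 'h' from second => "ch"
  Position 3: 'e' from first, 'j' from second => "ej"
  Position 4: 'e' from first, 'i' from second => "ei"
Result: afcjchejei

afcjchejei


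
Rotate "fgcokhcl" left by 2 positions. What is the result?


Input: "fgcokhcl", rotate left by 2
First 2 characters: "fg"
Remaining characters: "cokhcl"
Concatenate remaining + first: "cokhcl" + "fg" = "cokhclfg"

cokhclfg


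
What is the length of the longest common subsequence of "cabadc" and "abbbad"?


LCS of "cabadc" and "abbbad"
DP table:
           a    b    b    b    a    d
      0    0    0    0    0    0    0
  c   0    0    0    0    0    0    0
  a   0    1    1    1    1    1    1
  b   0    1    2    2    2    2    2
  a   0    1    2    2    2    3    3
  d   0    1    2    2    2    3    4
  c   0    1    2    2    2    3    4
LCS length = dp[6][6] = 4

4


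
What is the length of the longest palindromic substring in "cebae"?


Input: "cebae"
Checking substrings for palindromes:
  No multi-char palindromic substrings found
Longest palindromic substring: "c" with length 1

1


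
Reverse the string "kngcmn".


Input: kngcmn
Reading characters right to left:
  Position 5: 'n'
  Position 4: 'm'
  Position 3: 'c'
  Position 2: 'g'
  Position 1: 'n'
  Position 0: 'k'
Reversed: nmcgnk

nmcgnk


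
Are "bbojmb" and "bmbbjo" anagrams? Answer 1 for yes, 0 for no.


Strings: "bbojmb", "bmbbjo"
Sorted first:  bbbjmo
Sorted second: bbbjmo
Sorted forms match => anagrams

1


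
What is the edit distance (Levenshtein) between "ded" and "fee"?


Computing edit distance: "ded" -> "fee"
DP table:
           f    e    e
      0    1    2    3
  d   1    1    2    3
  e   2    2    1    2
  d   3    3    2    2
Edit distance = dp[3][3] = 2

2


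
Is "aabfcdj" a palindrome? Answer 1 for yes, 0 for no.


Input: aabfcdj
Reversed: jdcfbaa
  Compare pos 0 ('a') with pos 6 ('j'): MISMATCH
  Compare pos 1 ('a') with pos 5 ('d'): MISMATCH
  Compare pos 2 ('b') with pos 4 ('c'): MISMATCH
Result: not a palindrome

0


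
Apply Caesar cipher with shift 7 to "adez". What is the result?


Caesar cipher: shift "adez" by 7
  'a' (pos 0) + 7 = pos 7 = 'h'
  'd' (pos 3) + 7 = pos 10 = 'k'
  'e' (pos 4) + 7 = pos 11 = 'l'
  'z' (pos 25) + 7 = pos 6 = 'g'
Result: hklg

hklg


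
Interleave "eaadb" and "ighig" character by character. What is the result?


Interleaving "eaadb" and "ighig":
  Position 0: 'e' from first, 'i' from second => "ei"
  Position 1: 'a' from first, 'g' from second => "ag"
  Position 2: 'a' from first, 'h' from second => "ah"
  Position 3: 'd' from first, 'i' from second => "di"
  Position 4: 'b' from first, 'g' from second => "bg"
Result: eiagahdibg

eiagahdibg


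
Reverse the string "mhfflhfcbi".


Input: mhfflhfcbi
Reading characters right to left:
  Position 9: 'i'
  Position 8: 'b'
  Position 7: 'c'
  Position 6: 'f'
  Position 5: 'h'
  Position 4: 'l'
  Position 3: 'f'
  Position 2: 'f'
  Position 1: 'h'
  Position 0: 'm'
Reversed: ibcfhlffhm

ibcfhlffhm


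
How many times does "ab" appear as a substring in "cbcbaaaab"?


Searching for "ab" in "cbcbaaaab"
Scanning each position:
  Position 0: "cb" => no
  Position 1: "bc" => no
  Position 2: "cb" => no
  Position 3: "ba" => no
  Position 4: "aa" => no
  Position 5: "aa" => no
  Position 6: "aa" => no
  Position 7: "ab" => MATCH
Total occurrences: 1

1


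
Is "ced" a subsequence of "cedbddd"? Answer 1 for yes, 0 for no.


Check if "ced" is a subsequence of "cedbddd"
Greedy scan:
  Position 0 ('c'): matches sub[0] = 'c'
  Position 1 ('e'): matches sub[1] = 'e'
  Position 2 ('d'): matches sub[2] = 'd'
  Position 3 ('b'): no match needed
  Position 4 ('d'): no match needed
  Position 5 ('d'): no match needed
  Position 6 ('d'): no match needed
All 3 characters matched => is a subsequence

1


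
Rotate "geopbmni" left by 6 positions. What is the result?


Input: "geopbmni", rotate left by 6
First 6 characters: "geopbm"
Remaining characters: "ni"
Concatenate remaining + first: "ni" + "geopbm" = "nigeopbm"

nigeopbm


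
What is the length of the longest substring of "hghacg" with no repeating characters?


Input: "hghacg"
Sliding window (track last position of each char):
  Position 0 ('h'): window [0,0] length 1 -- new best
  Position 1 ('g'): window [0,1] length 2 -- new best
  Position 2 ('h'): repeat (last at 0), move window start to 1
  Position 2 ('h'): window [1,2] length 2
  Position 3 ('a'): window [1,3] length 3 -- new best
  Position 4 ('c'): window [1,4] length 4 -- new best
  Position 5 ('g'): repeat (last at 1), move window start to 2
  Position 5 ('g'): window [2,5] length 4
Longest substring with no repeats: "ghac" with length 4

4


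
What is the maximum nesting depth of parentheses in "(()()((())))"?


Input: "(()()((())))"
Tracking depth:
  Position 0 '(': depth becomes 1
  Position 1 '(': depth becomes 2
  Position 2 ')': depth becomes 1
  Position 3 '(': depth becomes 2
  Position 4 ')': depth becomes 1
  Position 5 '(': depth becomes 2
  Position 6 '(': depth becomes 3
  Position 7 '(': depth becomes 4
  Position 8 ')': depth becomes 3
  Position 9 ')': depth becomes 2
  Position 10 ')': depth becomes 1
  Position 11 ')': depth becomes 0
Maximum depth reached: 4

4


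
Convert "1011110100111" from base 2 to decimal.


Input: "1011110100111" in base 2
Positional expansion:
  Digit '1' (value 1) x 2^12 = 4096
  Digit '0' (value 0) x 2^11 = 0
  Digit '1' (value 1) x 2^10 = 1024
  Digit '1' (value 1) x 2^9 = 512
  Digit '1' (value 1) x 2^8 = 256
  Digit '1' (value 1) x 2^7 = 128
  Digit '0' (value 0) x 2^6 = 0
  Digit '1' (value 1) x 2^5 = 32
  Digit '0' (value 0) x 2^4 = 0
  Digit '0' (value 0) x 2^3 = 0
  Digit '1' (value 1) x 2^2 = 4
  Digit '1' (value 1) x 2^1 = 2
  Digit '1' (value 1) x 2^0 = 1
Sum = 6055

6055


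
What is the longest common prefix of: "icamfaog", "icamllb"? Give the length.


Words: icamfaog, icamllb
  Position 0: all 'i' => match
  Position 1: all 'c' => match
  Position 2: all 'a' => match
  Position 3: all 'm' => match
  Position 4: ('f', 'l') => mismatch, stop
LCP = "icam" (length 4)

4


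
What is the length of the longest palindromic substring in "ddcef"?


Input: "ddcef"
Checking substrings for palindromes:
  [0:2] "dd" (len 2) => palindrome
Longest palindromic substring: "dd" with length 2

2


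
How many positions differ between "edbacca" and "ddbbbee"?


Comparing "edbacca" and "ddbbbee" position by position:
  Position 0: 'e' vs 'd' => DIFFER
  Position 1: 'd' vs 'd' => same
  Position 2: 'b' vs 'b' => same
  Position 3: 'a' vs 'b' => DIFFER
  Position 4: 'c' vs 'b' => DIFFER
  Position 5: 'c' vs 'e' => DIFFER
  Position 6: 'a' vs 'e' => DIFFER
Positions that differ: 5

5


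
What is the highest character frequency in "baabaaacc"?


Input: baabaaacc
Character counts:
  'a': 5
  'b': 2
  'c': 2
Maximum frequency: 5

5


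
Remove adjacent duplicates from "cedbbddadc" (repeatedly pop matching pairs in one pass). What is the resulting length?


Input: cedbbddadc
Stack-based adjacent duplicate removal:
  Read 'c': push. Stack: c
  Read 'e': push. Stack: ce
  Read 'd': push. Stack: ced
  Read 'b': push. Stack: cedb
  Read 'b': matches stack top 'b' => pop. Stack: ced
  Read 'd': matches stack top 'd' => pop. Stack: ce
  Read 'd': push. Stack: ced
  Read 'a': push. Stack: ceda
  Read 'd': push. Stack: cedad
  Read 'c': push. Stack: cedadc
Final stack: "cedadc" (length 6)

6


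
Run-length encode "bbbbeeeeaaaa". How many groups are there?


Input: bbbbeeeeaaaa
Scanning for consecutive runs:
  Group 1: 'b' x 4 (positions 0-3)
  Group 2: 'e' x 4 (positions 4-7)
  Group 3: 'a' x 4 (positions 8-11)
Total groups: 3

3


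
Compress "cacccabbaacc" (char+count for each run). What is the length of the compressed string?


Input: cacccabbaacc
Runs:
  'c' x 1 => "c1"
  'a' x 1 => "a1"
  'c' x 3 => "c3"
  'a' x 1 => "a1"
  'b' x 2 => "b2"
  'a' x 2 => "a2"
  'c' x 2 => "c2"
Compressed: "c1a1c3a1b2a2c2"
Compressed length: 14

14


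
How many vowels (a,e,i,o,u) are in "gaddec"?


Input: gaddec
Checking each character:
  'g' at position 0: consonant
  'a' at position 1: vowel (running total: 1)
  'd' at position 2: consonant
  'd' at position 3: consonant
  'e' at position 4: vowel (running total: 2)
  'c' at position 5: consonant
Total vowels: 2

2


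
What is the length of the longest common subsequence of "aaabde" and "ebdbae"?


LCS of "aaabde" and "ebdbae"
DP table:
           e    b    d    b    a    e
      0    0    0    0    0    0    0
  a   0    0    0    0    0    1    1
  a   0    0    0    0    0    1    1
  a   0    0    0    0    0    1    1
  b   0    0    1    1    1    1    1
  d   0    0    1    2    2    2    2
  e   0    1    1    2    2    2    3
LCS length = dp[6][6] = 3

3


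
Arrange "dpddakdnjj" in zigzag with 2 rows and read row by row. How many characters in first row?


Zigzag "dpddakdnjj" into 2 rows:
Placing characters:
  'd' => row 0
  'p' => row 1
  'd' => row 0
  'd' => row 1
  'a' => row 0
  'k' => row 1
  'd' => row 0
  'n' => row 1
  'j' => row 0
  'j' => row 1
Rows:
  Row 0: "ddadj"
  Row 1: "pdknj"
First row length: 5

5


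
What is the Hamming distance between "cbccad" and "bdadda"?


Comparing "cbccad" and "bdadda" position by position:
  Position 0: 'c' vs 'b' => differ
  Position 1: 'b' vs 'd' => differ
  Position 2: 'c' vs 'a' => differ
  Position 3: 'c' vs 'd' => differ
  Position 4: 'a' vs 'd' => differ
  Position 5: 'd' vs 'a' => differ
Total differences (Hamming distance): 6

6


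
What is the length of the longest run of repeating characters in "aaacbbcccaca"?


Input: "aaacbbcccaca"
Scanning for longest run:
  Position 1 ('a'): continues run of 'a', length=2
  Position 2 ('a'): continues run of 'a', length=3
  Position 3 ('c'): new char, reset run to 1
  Position 4 ('b'): new char, reset run to 1
  Position 5 ('b'): continues run of 'b', length=2
  Position 6 ('c'): new char, reset run to 1
  Position 7 ('c'): continues run of 'c', length=2
  Position 8 ('c'): continues run of 'c', length=3
  Position 9 ('a'): new char, reset run to 1
  Position 10 ('c'): new char, reset run to 1
  Position 11 ('a'): new char, reset run to 1
Longest run: 'a' with length 3

3


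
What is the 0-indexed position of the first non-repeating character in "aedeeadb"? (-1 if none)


Input: aedeeadb
Character frequencies:
  'a': 2
  'b': 1
  'd': 2
  'e': 3
Scanning left to right for freq == 1:
  Position 0 ('a'): freq=2, skip
  Position 1 ('e'): freq=3, skip
  Position 2 ('d'): freq=2, skip
  Position 3 ('e'): freq=3, skip
  Position 4 ('e'): freq=3, skip
  Position 5 ('a'): freq=2, skip
  Position 6 ('d'): freq=2, skip
  Position 7 ('b'): unique! => answer = 7

7


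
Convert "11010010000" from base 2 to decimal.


Input: "11010010000" in base 2
Positional expansion:
  Digit '1' (value 1) x 2^10 = 1024
  Digit '1' (value 1) x 2^9 = 512
  Digit '0' (value 0) x 2^8 = 0
  Digit '1' (value 1) x 2^7 = 128
  Digit '0' (value 0) x 2^6 = 0
  Digit '0' (value 0) x 2^5 = 0
  Digit '1' (value 1) x 2^4 = 16
  Digit '0' (value 0) x 2^3 = 0
  Digit '0' (value 0) x 2^2 = 0
  Digit '0' (value 0) x 2^1 = 0
  Digit '0' (value 0) x 2^0 = 0
Sum = 1680

1680


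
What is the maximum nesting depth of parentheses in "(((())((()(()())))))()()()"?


Input: "(((())((()(()())))))()()()"
Tracking depth:
  Position 0 '(': depth becomes 1
  Position 1 '(': depth becomes 2
  Position 2 '(': depth becomes 3
  Position 3 '(': depth becomes 4
  Position 4 ')': depth becomes 3
  Position 5 ')': depth becomes 2
  Position 6 '(': depth becomes 3
  Position 7 '(': depth becomes 4
  Position 8 '(': depth becomes 5
  Position 9 ')': depth becomes 4
  Position 10 '(': depth becomes 5
  Position 11 '(': depth becomes 6
  Position 12 ')': depth becomes 5
  Position 13 '(': depth becomes 6
  Position 14 ')': depth becomes 5
  Position 15 ')': depth becomes 4
  Position 16 ')': depth becomes 3
  Position 17 ')': depth becomes 2
  Position 18 ')': depth becomes 1
  Position 19 ')': depth becomes 0
  Position 20 '(': depth becomes 1
  Position 21 ')': depth becomes 0
  Position 22 '(': depth becomes 1
  Position 23 ')': depth becomes 0
  Position 24 '(': depth becomes 1
  Position 25 ')': depth becomes 0
Maximum depth reached: 6

6


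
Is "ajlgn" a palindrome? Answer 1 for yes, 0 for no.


Input: ajlgn
Reversed: nglja
  Compare pos 0 ('a') with pos 4 ('n'): MISMATCH
  Compare pos 1 ('j') with pos 3 ('g'): MISMATCH
Result: not a palindrome

0


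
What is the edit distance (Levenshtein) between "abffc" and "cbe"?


Computing edit distance: "abffc" -> "cbe"
DP table:
           c    b    e
      0    1    2    3
  a   1    1    2    3
  b   2    2    1    2
  f   3    3    2    2
  f   4    4    3    3
  c   5    4    4    4
Edit distance = dp[5][3] = 4

4


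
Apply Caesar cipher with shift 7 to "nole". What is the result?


Caesar cipher: shift "nole" by 7
  'n' (pos 13) + 7 = pos 20 = 'u'
  'o' (pos 14) + 7 = pos 21 = 'v'
  'l' (pos 11) + 7 = pos 18 = 's'
  'e' (pos 4) + 7 = pos 11 = 'l'
Result: uvsl

uvsl


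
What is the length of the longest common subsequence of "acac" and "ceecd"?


LCS of "acac" and "ceecd"
DP table:
           c    e    e    c    d
      0    0    0    0    0    0
  a   0    0    0    0    0    0
  c   0    1    1    1    1    1
  a   0    1    1    1    1    1
  c   0    1    1    1    2    2
LCS length = dp[4][5] = 2

2


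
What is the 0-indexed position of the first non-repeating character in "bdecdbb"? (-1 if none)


Input: bdecdbb
Character frequencies:
  'b': 3
  'c': 1
  'd': 2
  'e': 1
Scanning left to right for freq == 1:
  Position 0 ('b'): freq=3, skip
  Position 1 ('d'): freq=2, skip
  Position 2 ('e'): unique! => answer = 2

2


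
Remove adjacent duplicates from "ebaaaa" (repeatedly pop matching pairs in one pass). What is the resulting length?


Input: ebaaaa
Stack-based adjacent duplicate removal:
  Read 'e': push. Stack: e
  Read 'b': push. Stack: eb
  Read 'a': push. Stack: eba
  Read 'a': matches stack top 'a' => pop. Stack: eb
  Read 'a': push. Stack: eba
  Read 'a': matches stack top 'a' => pop. Stack: eb
Final stack: "eb" (length 2)

2


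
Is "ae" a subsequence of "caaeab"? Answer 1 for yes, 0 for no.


Check if "ae" is a subsequence of "caaeab"
Greedy scan:
  Position 0 ('c'): no match needed
  Position 1 ('a'): matches sub[0] = 'a'
  Position 2 ('a'): no match needed
  Position 3 ('e'): matches sub[1] = 'e'
  Position 4 ('a'): no match needed
  Position 5 ('b'): no match needed
All 2 characters matched => is a subsequence

1


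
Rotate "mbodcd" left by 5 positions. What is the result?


Input: "mbodcd", rotate left by 5
First 5 characters: "mbodc"
Remaining characters: "d"
Concatenate remaining + first: "d" + "mbodc" = "dmbodc"

dmbodc


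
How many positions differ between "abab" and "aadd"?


Comparing "abab" and "aadd" position by position:
  Position 0: 'a' vs 'a' => same
  Position 1: 'b' vs 'a' => DIFFER
  Position 2: 'a' vs 'd' => DIFFER
  Position 3: 'b' vs 'd' => DIFFER
Positions that differ: 3

3


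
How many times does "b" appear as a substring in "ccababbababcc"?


Searching for "b" in "ccababbababcc"
Scanning each position:
  Position 0: "c" => no
  Position 1: "c" => no
  Position 2: "a" => no
  Position 3: "b" => MATCH
  Position 4: "a" => no
  Position 5: "b" => MATCH
  Position 6: "b" => MATCH
  Position 7: "a" => no
  Position 8: "b" => MATCH
  Position 9: "a" => no
  Position 10: "b" => MATCH
  Position 11: "c" => no
  Position 12: "c" => no
Total occurrences: 5

5


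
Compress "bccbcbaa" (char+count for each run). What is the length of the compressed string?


Input: bccbcbaa
Runs:
  'b' x 1 => "b1"
  'c' x 2 => "c2"
  'b' x 1 => "b1"
  'c' x 1 => "c1"
  'b' x 1 => "b1"
  'a' x 2 => "a2"
Compressed: "b1c2b1c1b1a2"
Compressed length: 12

12


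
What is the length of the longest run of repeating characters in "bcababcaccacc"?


Input: "bcababcaccacc"
Scanning for longest run:
  Position 1 ('c'): new char, reset run to 1
  Position 2 ('a'): new char, reset run to 1
  Position 3 ('b'): new char, reset run to 1
  Position 4 ('a'): new char, reset run to 1
  Position 5 ('b'): new char, reset run to 1
  Position 6 ('c'): new char, reset run to 1
  Position 7 ('a'): new char, reset run to 1
  Position 8 ('c'): new char, reset run to 1
  Position 9 ('c'): continues run of 'c', length=2
  Position 10 ('a'): new char, reset run to 1
  Position 11 ('c'): new char, reset run to 1
  Position 12 ('c'): continues run of 'c', length=2
Longest run: 'c' with length 2

2


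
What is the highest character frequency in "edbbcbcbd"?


Input: edbbcbcbd
Character counts:
  'b': 4
  'c': 2
  'd': 2
  'e': 1
Maximum frequency: 4

4


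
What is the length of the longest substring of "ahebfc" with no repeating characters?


Input: "ahebfc"
Sliding window (track last position of each char):
  Position 0 ('a'): window [0,0] length 1 -- new best
  Position 1 ('h'): window [0,1] length 2 -- new best
  Position 2 ('e'): window [0,2] length 3 -- new best
  Position 3 ('b'): window [0,3] length 4 -- new best
  Position 4 ('f'): window [0,4] length 5 -- new best
  Position 5 ('c'): window [0,5] length 6 -- new best
Longest substring with no repeats: "ahebfc" with length 6

6


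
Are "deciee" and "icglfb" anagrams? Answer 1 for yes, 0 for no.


Strings: "deciee", "icglfb"
Sorted first:  cdeeei
Sorted second: bcfgil
Differ at position 0: 'c' vs 'b' => not anagrams

0


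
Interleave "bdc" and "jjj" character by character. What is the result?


Interleaving "bdc" and "jjj":
  Position 0: 'b' from first, 'j' from second => "bj"
  Position 1: 'd' from first, 'j' from second => "dj"
  Position 2: 'c' from first, 'j' from second => "cj"
Result: bjdjcj

bjdjcj


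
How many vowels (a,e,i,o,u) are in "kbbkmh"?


Input: kbbkmh
Checking each character:
  'k' at position 0: consonant
  'b' at position 1: consonant
  'b' at position 2: consonant
  'k' at position 3: consonant
  'm' at position 4: consonant
  'h' at position 5: consonant
Total vowels: 0

0


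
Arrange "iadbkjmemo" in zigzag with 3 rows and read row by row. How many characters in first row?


Zigzag "iadbkjmemo" into 3 rows:
Placing characters:
  'i' => row 0
  'a' => row 1
  'd' => row 2
  'b' => row 1
  'k' => row 0
  'j' => row 1
  'm' => row 2
  'e' => row 1
  'm' => row 0
  'o' => row 1
Rows:
  Row 0: "ikm"
  Row 1: "abjeo"
  Row 2: "dm"
First row length: 3

3


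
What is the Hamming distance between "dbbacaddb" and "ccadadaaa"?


Comparing "dbbacaddb" and "ccadadaaa" position by position:
  Position 0: 'd' vs 'c' => differ
  Position 1: 'b' vs 'c' => differ
  Position 2: 'b' vs 'a' => differ
  Position 3: 'a' vs 'd' => differ
  Position 4: 'c' vs 'a' => differ
  Position 5: 'a' vs 'd' => differ
  Position 6: 'd' vs 'a' => differ
  Position 7: 'd' vs 'a' => differ
  Position 8: 'b' vs 'a' => differ
Total differences (Hamming distance): 9

9


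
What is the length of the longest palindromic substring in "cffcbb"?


Input: "cffcbb"
Checking substrings for palindromes:
  [0:4] "cffc" (len 4) => palindrome
  [1:3] "ff" (len 2) => palindrome
  [4:6] "bb" (len 2) => palindrome
Longest palindromic substring: "cffc" with length 4

4


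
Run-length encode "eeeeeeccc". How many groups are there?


Input: eeeeeeccc
Scanning for consecutive runs:
  Group 1: 'e' x 6 (positions 0-5)
  Group 2: 'c' x 3 (positions 6-8)
Total groups: 2

2


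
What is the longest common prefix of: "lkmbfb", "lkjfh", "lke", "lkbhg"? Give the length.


Words: lkmbfb, lkjfh, lke, lkbhg
  Position 0: all 'l' => match
  Position 1: all 'k' => match
  Position 2: ('m', 'j', 'e', 'b') => mismatch, stop
LCP = "lk" (length 2)

2


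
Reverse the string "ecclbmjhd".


Input: ecclbmjhd
Reading characters right to left:
  Position 8: 'd'
  Position 7: 'h'
  Position 6: 'j'
  Position 5: 'm'
  Position 4: 'b'
  Position 3: 'l'
  Position 2: 'c'
  Position 1: 'c'
  Position 0: 'e'
Reversed: dhjmblcce

dhjmblcce


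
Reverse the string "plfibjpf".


Input: plfibjpf
Reading characters right to left:
  Position 7: 'f'
  Position 6: 'p'
  Position 5: 'j'
  Position 4: 'b'
  Position 3: 'i'
  Position 2: 'f'
  Position 1: 'l'
  Position 0: 'p'
Reversed: fpjbiflp

fpjbiflp


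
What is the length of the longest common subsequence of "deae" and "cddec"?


LCS of "deae" and "cddec"
DP table:
           c    d    d    e    c
      0    0    0    0    0    0
  d   0    0    1    1    1    1
  e   0    0    1    1    2    2
  a   0    0    1    1    2    2
  e   0    0    1    1    2    2
LCS length = dp[4][5] = 2

2


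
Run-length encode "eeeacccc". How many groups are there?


Input: eeeacccc
Scanning for consecutive runs:
  Group 1: 'e' x 3 (positions 0-2)
  Group 2: 'a' x 1 (positions 3-3)
  Group 3: 'c' x 4 (positions 4-7)
Total groups: 3

3


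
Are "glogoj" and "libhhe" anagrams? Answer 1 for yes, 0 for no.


Strings: "glogoj", "libhhe"
Sorted first:  ggjloo
Sorted second: behhil
Differ at position 0: 'g' vs 'b' => not anagrams

0


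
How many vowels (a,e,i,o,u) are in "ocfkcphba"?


Input: ocfkcphba
Checking each character:
  'o' at position 0: vowel (running total: 1)
  'c' at position 1: consonant
  'f' at position 2: consonant
  'k' at position 3: consonant
  'c' at position 4: consonant
  'p' at position 5: consonant
  'h' at position 6: consonant
  'b' at position 7: consonant
  'a' at position 8: vowel (running total: 2)
Total vowels: 2

2


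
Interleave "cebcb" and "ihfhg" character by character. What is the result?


Interleaving "cebcb" and "ihfhg":
  Position 0: 'c' from first, 'i' from second => "ci"
  Position 1: 'e' from first, 'h' from second => "eh"
  Position 2: 'b' from first, 'f' from second => "bf"
  Position 3: 'c' from first, 'h' from second => "ch"
  Position 4: 'b' from first, 'g' from second => "bg"
Result: ciehbfchbg

ciehbfchbg


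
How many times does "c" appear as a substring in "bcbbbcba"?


Searching for "c" in "bcbbbcba"
Scanning each position:
  Position 0: "b" => no
  Position 1: "c" => MATCH
  Position 2: "b" => no
  Position 3: "b" => no
  Position 4: "b" => no
  Position 5: "c" => MATCH
  Position 6: "b" => no
  Position 7: "a" => no
Total occurrences: 2

2


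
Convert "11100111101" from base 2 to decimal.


Input: "11100111101" in base 2
Positional expansion:
  Digit '1' (value 1) x 2^10 = 1024
  Digit '1' (value 1) x 2^9 = 512
  Digit '1' (value 1) x 2^8 = 256
  Digit '0' (value 0) x 2^7 = 0
  Digit '0' (value 0) x 2^6 = 0
  Digit '1' (value 1) x 2^5 = 32
  Digit '1' (value 1) x 2^4 = 16
  Digit '1' (value 1) x 2^3 = 8
  Digit '1' (value 1) x 2^2 = 4
  Digit '0' (value 0) x 2^1 = 0
  Digit '1' (value 1) x 2^0 = 1
Sum = 1853

1853


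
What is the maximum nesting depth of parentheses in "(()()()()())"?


Input: "(()()()()())"
Tracking depth:
  Position 0 '(': depth becomes 1
  Position 1 '(': depth becomes 2
  Position 2 ')': depth becomes 1
  Position 3 '(': depth becomes 2
  Position 4 ')': depth becomes 1
  Position 5 '(': depth becomes 2
  Position 6 ')': depth becomes 1
  Position 7 '(': depth becomes 2
  Position 8 ')': depth becomes 1
  Position 9 '(': depth becomes 2
  Position 10 ')': depth becomes 1
  Position 11 ')': depth becomes 0
Maximum depth reached: 2

2


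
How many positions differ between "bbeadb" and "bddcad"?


Comparing "bbeadb" and "bddcad" position by position:
  Position 0: 'b' vs 'b' => same
  Position 1: 'b' vs 'd' => DIFFER
  Position 2: 'e' vs 'd' => DIFFER
  Position 3: 'a' vs 'c' => DIFFER
  Position 4: 'd' vs 'a' => DIFFER
  Position 5: 'b' vs 'd' => DIFFER
Positions that differ: 5

5


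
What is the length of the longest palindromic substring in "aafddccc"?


Input: "aafddccc"
Checking substrings for palindromes:
  [5:8] "ccc" (len 3) => palindrome
  [0:2] "aa" (len 2) => palindrome
  [3:5] "dd" (len 2) => palindrome
  [5:7] "cc" (len 2) => palindrome
  [6:8] "cc" (len 2) => palindrome
Longest palindromic substring: "ccc" with length 3

3


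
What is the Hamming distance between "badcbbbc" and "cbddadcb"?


Comparing "badcbbbc" and "cbddadcb" position by position:
  Position 0: 'b' vs 'c' => differ
  Position 1: 'a' vs 'b' => differ
  Position 2: 'd' vs 'd' => same
  Position 3: 'c' vs 'd' => differ
  Position 4: 'b' vs 'a' => differ
  Position 5: 'b' vs 'd' => differ
  Position 6: 'b' vs 'c' => differ
  Position 7: 'c' vs 'b' => differ
Total differences (Hamming distance): 7

7


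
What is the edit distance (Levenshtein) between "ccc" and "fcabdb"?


Computing edit distance: "ccc" -> "fcabdb"
DP table:
           f    c    a    b    d    b
      0    1    2    3    4    5    6
  c   1    1    1    2    3    4    5
  c   2    2    1    2    3    4    5
  c   3    3    2    2    3    4    5
Edit distance = dp[3][6] = 5

5


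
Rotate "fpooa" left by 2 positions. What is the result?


Input: "fpooa", rotate left by 2
First 2 characters: "fp"
Remaining characters: "ooa"
Concatenate remaining + first: "ooa" + "fp" = "ooafp"

ooafp


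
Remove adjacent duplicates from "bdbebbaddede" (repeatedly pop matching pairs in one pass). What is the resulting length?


Input: bdbebbaddede
Stack-based adjacent duplicate removal:
  Read 'b': push. Stack: b
  Read 'd': push. Stack: bd
  Read 'b': push. Stack: bdb
  Read 'e': push. Stack: bdbe
  Read 'b': push. Stack: bdbeb
  Read 'b': matches stack top 'b' => pop. Stack: bdbe
  Read 'a': push. Stack: bdbea
  Read 'd': push. Stack: bdbead
  Read 'd': matches stack top 'd' => pop. Stack: bdbea
  Read 'e': push. Stack: bdbeae
  Read 'd': push. Stack: bdbeaed
  Read 'e': push. Stack: bdbeaede
Final stack: "bdbeaede" (length 8)

8


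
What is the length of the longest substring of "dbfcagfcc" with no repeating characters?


Input: "dbfcagfcc"
Sliding window (track last position of each char):
  Position 0 ('d'): window [0,0] length 1 -- new best
  Position 1 ('b'): window [0,1] length 2 -- new best
  Position 2 ('f'): window [0,2] length 3 -- new best
  Position 3 ('c'): window [0,3] length 4 -- new best
  Position 4 ('a'): window [0,4] length 5 -- new best
  Position 5 ('g'): window [0,5] length 6 -- new best
  Position 6 ('f'): repeat (last at 2), move window start to 3
  Position 6 ('f'): window [3,6] length 4
  Position 7 ('c'): repeat (last at 3), move window start to 4
  Position 7 ('c'): window [4,7] length 4
  Position 8 ('c'): repeat (last at 7), move window start to 8
  Position 8 ('c'): window [8,8] length 1
Longest substring with no repeats: "dbfcag" with length 6

6
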